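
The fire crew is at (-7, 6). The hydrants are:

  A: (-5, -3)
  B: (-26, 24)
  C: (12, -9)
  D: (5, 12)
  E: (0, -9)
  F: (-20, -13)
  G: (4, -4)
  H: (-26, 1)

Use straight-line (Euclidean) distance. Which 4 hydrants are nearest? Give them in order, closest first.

Distances from (-7, 6):
A: 9.2
B: 26.2
C: 24.2
D: 13.4
E: 16.6
F: 23.0
G: 14.9
H: 19.6
Sorted: A (9.2) < D (13.4) < G (14.9) < E (16.6) < H (19.6) < F (23.0) < …

A, D, G, E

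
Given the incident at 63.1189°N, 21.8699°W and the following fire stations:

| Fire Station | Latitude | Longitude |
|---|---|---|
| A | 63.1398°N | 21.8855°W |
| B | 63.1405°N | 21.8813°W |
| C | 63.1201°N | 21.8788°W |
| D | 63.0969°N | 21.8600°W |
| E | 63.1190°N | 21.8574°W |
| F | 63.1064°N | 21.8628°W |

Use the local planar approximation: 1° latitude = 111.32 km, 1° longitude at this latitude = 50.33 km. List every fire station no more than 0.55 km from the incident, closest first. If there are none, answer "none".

Distances from 63.1189°N, 21.8699°W:
A: √((0.0209·111.32)² + (-0.0156·50.33)²) = √(5.413012 + 0.616457) = 2.4555 km
B: √((0.0216·111.32)² + (-0.0114·50.33)²) = √(5.781678 + 0.329203) = 2.4720 km
C: √((0.0012·111.32)² + (-0.0089·50.33)²) = √(0.017845 + 0.200648) = 0.4674 km
D: √((-0.0220·111.32)² + (0.0099·50.33)²) = √(5.997797 + 0.248270) = 2.4992 km
E: √((0.0001·111.32)² + (0.0125·50.33)²) = √(0.000124 + 0.395798) = 0.6292 km
F: √((-0.0125·111.32)² + (0.0071·50.33)²) = √(1.936272 + 0.127694) = 1.4367 km
Threshold 0.55 km: C (0.4674 km) is within range.

C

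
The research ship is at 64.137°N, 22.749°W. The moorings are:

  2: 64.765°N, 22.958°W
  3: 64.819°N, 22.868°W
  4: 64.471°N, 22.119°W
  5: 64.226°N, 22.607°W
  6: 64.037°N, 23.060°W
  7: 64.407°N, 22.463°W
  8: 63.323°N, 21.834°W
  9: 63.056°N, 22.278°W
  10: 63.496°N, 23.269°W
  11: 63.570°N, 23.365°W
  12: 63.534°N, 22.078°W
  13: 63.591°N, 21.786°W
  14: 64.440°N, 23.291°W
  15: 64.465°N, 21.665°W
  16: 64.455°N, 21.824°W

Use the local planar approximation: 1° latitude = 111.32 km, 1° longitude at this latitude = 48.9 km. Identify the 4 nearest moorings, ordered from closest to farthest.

Distances from 64.137°N, 22.749°W:
2: √((0.628·111.32)² + (-0.209·48.9)²) = √(4887.26269 + 104.45044) = 70.652 km
3: √((0.682·111.32)² + (-0.119·48.9)²) = √(5763.88284 + 33.86192) = 76.143 km
4: √((0.334·111.32)² + (0.630·48.9)²) = √(1382.41784 + 949.07125) = 48.285 km
5: √((0.089·111.32)² + (0.142·48.9)²) = √(98.15816 + 48.21636) = 12.099 km
6: √((-0.100·111.32)² + (-0.311·48.9)²) = √(123.92142 + 231.28022) = 18.847 km
7: √((0.270·111.32)² + (0.286·48.9)²) = √(903.38718 + 195.59141) = 33.151 km
8: √((-0.814·111.32)² + (0.915·48.9)²) = √(8210.98399 + 2001.98079) = 101.059 km
9: √((-1.081·111.32)² + (0.471·48.9)²) = √(14480.97432 + 530.46842) = 122.521 km
10: √((-0.641·111.32)² + (-0.520·48.9)²) = √(5091.69586 + 646.58318) = 75.751 km
11: √((-0.567·111.32)² + (-0.616·48.9)²) = √(3983.93747 + 907.35898) = 69.938 km
12: √((-0.603·111.32)² + (0.671·48.9)²) = √(4505.89451 + 1076.62078) = 74.716 km
13: √((-0.546·111.32)² + (0.963·48.9)²) = √(3694.29592 + 2217.53403) = 76.888 km
14: √((0.303·111.32)² + (-0.542·48.9)²) = √(1137.71020 + 702.45141) = 42.897 km
15: √((0.328·111.32)² + (1.084·48.9)²) = √(1333.19625 + 2809.80566) = 64.366 km
16: √((0.318·111.32)² + (0.925·48.9)²) = √(1253.14301 + 2045.97906) = 57.438 km
Sorted: 5 (12.099 km) < 6 (18.847 km) < 7 (33.151 km) < 14 (42.897 km) < 4 (48.285 km) < 16 (57.438 km) < …

5, 6, 7, 14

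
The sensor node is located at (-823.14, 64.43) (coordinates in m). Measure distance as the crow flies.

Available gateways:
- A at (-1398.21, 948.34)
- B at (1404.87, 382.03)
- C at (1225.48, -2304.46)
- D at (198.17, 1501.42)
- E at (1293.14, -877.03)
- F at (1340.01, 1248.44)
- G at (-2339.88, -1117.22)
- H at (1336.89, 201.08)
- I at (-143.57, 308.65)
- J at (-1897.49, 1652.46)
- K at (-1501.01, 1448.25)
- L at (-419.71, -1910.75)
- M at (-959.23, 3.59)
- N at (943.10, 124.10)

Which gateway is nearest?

M

Distances from (-823.14, 64.43):
A: 1054.52 m
B: 2250.53 m
C: 3131.85 m
D: 1762.96 m
E: 2316.24 m
F: 2465.99 m
G: 1922.71 m
H: 2164.35 m
I: 722.12 m
J: 1917.31 m
K: 1540.93 m
L: 2015.96 m
M: 149.07 m
N: 1767.25 m
Minimum: M at 149.07 m.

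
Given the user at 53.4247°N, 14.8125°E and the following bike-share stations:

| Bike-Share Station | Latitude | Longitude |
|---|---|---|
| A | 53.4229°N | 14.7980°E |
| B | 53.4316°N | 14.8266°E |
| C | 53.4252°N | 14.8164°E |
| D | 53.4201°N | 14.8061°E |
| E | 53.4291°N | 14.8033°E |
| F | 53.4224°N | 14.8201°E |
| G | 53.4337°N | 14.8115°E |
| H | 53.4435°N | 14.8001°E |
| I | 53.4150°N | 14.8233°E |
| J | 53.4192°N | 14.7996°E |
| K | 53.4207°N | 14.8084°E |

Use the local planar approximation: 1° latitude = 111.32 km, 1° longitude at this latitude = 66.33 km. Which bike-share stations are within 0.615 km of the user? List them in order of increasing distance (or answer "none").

C, K, F

Distances from 53.4247°N, 14.8125°E:
A: √((-0.0018·111.32)² + (-0.0145·66.33)²) = √(0.040151 + 0.925030) = 0.9824 km
B: √((0.0069·111.32)² + (0.0141·66.33)²) = √(0.589990 + 0.874698) = 1.2102 km
C: √((0.0005·111.32)² + (0.0039·66.33)²) = √(0.003098 + 0.066919) = 0.2646 km
D: √((-0.0046·111.32)² + (-0.0064·66.33)²) = √(0.262218 + 0.180210) = 0.6652 km
E: √((0.0044·111.32)² + (-0.0092·66.33)²) = √(0.239912 + 0.372388) = 0.7825 km
F: √((-0.0023·111.32)² + (0.0076·66.33)²) = √(0.065554 + 0.254125) = 0.5654 km
G: √((0.0090·111.32)² + (-0.0010·66.33)²) = √(1.003764 + 0.004400) = 1.0041 km
H: √((0.0188·111.32)² + (-0.0124·66.33)²) = √(4.379879 + 0.676493) = 2.2486 km
I: √((-0.0097·111.32)² + (0.0108·66.33)²) = √(1.165977 + 0.513177) = 1.2958 km
J: √((-0.0055·111.32)² + (-0.0129·66.33)²) = √(0.374862 + 0.732149) = 1.0521 km
K: √((-0.0040·111.32)² + (-0.0041·66.33)²) = √(0.198274 + 0.073958) = 0.5218 km
Threshold 0.615 km: C (0.2646 km), K (0.5218 km), F (0.5654 km) are within range.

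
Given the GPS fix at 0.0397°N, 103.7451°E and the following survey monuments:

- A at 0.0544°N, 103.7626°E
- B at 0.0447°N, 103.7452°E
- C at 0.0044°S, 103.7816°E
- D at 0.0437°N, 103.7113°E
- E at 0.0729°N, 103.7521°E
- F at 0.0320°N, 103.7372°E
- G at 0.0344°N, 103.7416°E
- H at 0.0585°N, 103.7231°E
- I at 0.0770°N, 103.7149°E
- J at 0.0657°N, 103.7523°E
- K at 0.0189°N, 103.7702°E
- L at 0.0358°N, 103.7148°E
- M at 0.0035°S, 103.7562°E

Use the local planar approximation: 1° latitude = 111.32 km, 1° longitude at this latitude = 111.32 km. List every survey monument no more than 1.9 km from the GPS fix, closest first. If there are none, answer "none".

B, G, F

Distances from 0.0397°N, 103.7451°E:
A: 2.5442 km
B: 0.5567 km
C: 6.3726 km
D: 3.7889 km
E: 3.7771 km
F: 1.2281 km
G: 0.7070 km
H: 3.2214 km
I: 5.3426 km
J: 3.0032 km
K: 3.6288 km
L: 3.4008 km
M: 4.9652 km
Threshold 1.9 km: B (0.5567 km), G (0.7070 km), F (1.2281 km) are within range.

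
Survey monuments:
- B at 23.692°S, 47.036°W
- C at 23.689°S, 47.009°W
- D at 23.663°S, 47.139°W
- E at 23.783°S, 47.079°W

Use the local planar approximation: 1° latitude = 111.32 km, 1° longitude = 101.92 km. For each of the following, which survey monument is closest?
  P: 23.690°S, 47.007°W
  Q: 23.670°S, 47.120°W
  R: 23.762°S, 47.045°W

P→C; Q→D; R→E

P at 23.690°S, 47.007°W:
  B: 2.964 km
  C: 0.232 km
  D: 13.785 km
  E: 12.690 km
  → nearest: C (0.232 km)
Q at 23.670°S, 47.120°W:
  B: 8.905 km
  C: 11.509 km
  D: 2.087 km
  E: 13.255 km
  → nearest: D (2.087 km)
R at 23.762°S, 47.045°W:
  B: 7.846 km
  C: 8.916 km
  D: 14.603 km
  E: 4.180 km
  → nearest: E (4.180 km)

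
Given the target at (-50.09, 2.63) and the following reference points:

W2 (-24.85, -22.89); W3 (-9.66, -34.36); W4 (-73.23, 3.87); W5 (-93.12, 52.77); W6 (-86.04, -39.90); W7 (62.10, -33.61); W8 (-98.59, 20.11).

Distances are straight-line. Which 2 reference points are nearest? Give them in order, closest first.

W4, W2

Distances from (-50.09, 2.63):
W2: 35.89
W3: 54.80
W4: 23.17
W5: 66.07
W6: 55.69
W7: 117.90
W8: 51.55
Sorted: W4 (23.17) < W2 (35.89) < W8 (51.55) < W3 (54.80) < …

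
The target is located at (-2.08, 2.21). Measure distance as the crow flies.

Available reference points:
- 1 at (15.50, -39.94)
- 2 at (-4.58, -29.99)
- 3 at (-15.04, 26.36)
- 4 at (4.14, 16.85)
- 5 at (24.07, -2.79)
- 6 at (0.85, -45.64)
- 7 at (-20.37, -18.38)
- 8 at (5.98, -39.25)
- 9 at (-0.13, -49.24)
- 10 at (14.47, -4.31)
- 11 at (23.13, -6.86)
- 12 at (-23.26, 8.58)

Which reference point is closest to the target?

4

Distances from (-2.08, 2.21):
1: 45.67
2: 32.30
3: 27.41
4: 15.91
5: 26.62
6: 47.94
7: 27.54
8: 42.24
9: 51.49
10: 17.79
11: 26.79
12: 22.12
Minimum: 4 at 15.91.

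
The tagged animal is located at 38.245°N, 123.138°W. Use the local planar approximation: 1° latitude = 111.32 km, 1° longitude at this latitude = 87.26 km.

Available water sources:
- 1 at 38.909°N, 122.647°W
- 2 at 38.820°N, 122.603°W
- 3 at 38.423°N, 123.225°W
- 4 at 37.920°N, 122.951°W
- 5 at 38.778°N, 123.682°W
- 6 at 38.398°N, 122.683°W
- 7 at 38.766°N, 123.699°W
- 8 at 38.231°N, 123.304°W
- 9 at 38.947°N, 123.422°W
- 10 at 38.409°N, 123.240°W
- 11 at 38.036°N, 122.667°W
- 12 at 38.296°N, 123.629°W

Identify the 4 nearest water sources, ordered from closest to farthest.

8, 10, 3, 4

Distances from 38.245°N, 123.138°W:
1: √((0.664·111.32)² + (0.491·87.26)²) = √(5463.64602 + 1835.66489) = 85.436 km
2: √((0.575·111.32)² + (0.535·87.26)²) = √(4097.15208 + 2179.40519) = 79.225 km
3: √((0.178·111.32)² + (-0.087·87.26)²) = √(392.63264 + 57.63269) = 21.219 km
4: √((-0.325·111.32)² + (0.187·87.26)²) = √(1308.92004 + 266.26472) = 39.689 km
5: √((0.533·111.32)² + (-0.544·87.26)²) = √(3520.47134 + 2253.34773) = 75.986 km
6: √((0.153·111.32)² + (0.455·87.26)²) = √(290.08766 + 1576.35203) = 43.202 km
7: √((0.521·111.32)² + (-0.561·87.26)²) = √(3363.73553 + 2396.38250) = 75.895 km
8: √((-0.014·111.32)² + (-0.166·87.26)²) = √(2.42886 + 209.81986) = 14.569 km
9: √((0.702·111.32)² + (-0.284·87.26)²) = √(6106.89734 + 614.13959) = 81.982 km
10: √((0.164·111.32)² + (-0.102·87.26)²) = √(333.29906 + 79.21926) = 20.311 km
11: √((-0.209·111.32)² + (0.471·87.26)²) = √(541.30117 + 1689.16561) = 47.228 km
12: √((0.051·111.32)² + (-0.491·87.26)²) = √(32.23196 + 1835.66489) = 43.219 km
Sorted: 8 (14.569 km) < 10 (20.311 km) < 3 (21.219 km) < 4 (39.689 km) < 6 (43.202 km) < 12 (43.219 km) < …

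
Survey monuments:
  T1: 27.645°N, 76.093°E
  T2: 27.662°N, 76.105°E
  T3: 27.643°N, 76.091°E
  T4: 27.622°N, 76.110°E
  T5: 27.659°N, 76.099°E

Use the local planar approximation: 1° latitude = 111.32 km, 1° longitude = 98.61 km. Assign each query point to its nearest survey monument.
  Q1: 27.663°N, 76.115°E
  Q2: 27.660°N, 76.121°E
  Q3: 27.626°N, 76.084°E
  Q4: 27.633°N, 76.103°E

Q1 at 27.663°N, 76.115°E:
  T1: √((-0.018·111.32)² + (-0.022·98.61)²) = √(4.01505 + 4.70638) = 2.953 km
  T2: √((-0.001·111.32)² + (-0.010·98.61)²) = √(0.01239 + 0.97239) = 0.992 km
  T3: √((-0.020·111.32)² + (-0.024·98.61)²) = √(4.95686 + 5.60098) = 3.249 km
  T4: √((-0.041·111.32)² + (-0.005·98.61)²) = √(20.83119 + 0.24310) = 4.591 km
  T5: √((-0.004·111.32)² + (-0.016·98.61)²) = √(0.19827 + 2.48933) = 1.639 km
  → nearest: T2 (0.992 km)
Q2 at 27.660°N, 76.121°E:
  T1: √((-0.015·111.32)² + (-0.028·98.61)²) = √(2.78823 + 7.62356) = 3.227 km
  T2: √((0.002·111.32)² + (-0.016·98.61)²) = √(0.04957 + 2.48933) = 1.593 km
  T3: √((-0.017·111.32)² + (-0.030·98.61)²) = √(3.58133 + 8.75154) = 3.512 km
  T4: √((-0.038·111.32)² + (-0.011·98.61)²) = √(17.89425 + 1.17660) = 4.367 km
  T5: √((-0.001·111.32)² + (-0.022·98.61)²) = √(0.01239 + 4.70638) = 2.172 km
  → nearest: T2 (1.593 km)
Q3 at 27.626°N, 76.084°E:
  T1: √((0.019·111.32)² + (0.009·98.61)²) = √(4.47356 + 0.78764) = 2.294 km
  T2: √((0.036·111.32)² + (0.021·98.61)²) = √(16.06022 + 4.28825) = 4.511 km
  T3: √((0.017·111.32)² + (0.007·98.61)²) = √(3.58133 + 0.47647) = 2.014 km
  T4: √((-0.004·111.32)² + (0.026·98.61)²) = √(0.19827 + 6.57338) = 2.602 km
  T5: √((0.033·111.32)² + (0.015·98.61)²) = √(13.49504 + 2.18788) = 3.960 km
  → nearest: T3 (2.014 km)
Q4 at 27.633°N, 76.103°E:
  T1: √((0.012·111.32)² + (-0.010·98.61)²) = √(1.78447 + 0.97239) = 1.660 km
  T2: √((0.029·111.32)² + (0.002·98.61)²) = √(10.42179 + 0.03890) = 3.234 km
  T3: √((0.010·111.32)² + (-0.012·98.61)²) = √(1.23921 + 1.40025) = 1.625 km
  T4: √((-0.011·111.32)² + (0.007·98.61)²) = √(1.49945 + 0.47647) = 1.406 km
  T5: √((0.026·111.32)² + (-0.004·98.61)²) = √(8.37709 + 0.15558) = 2.921 km
  → nearest: T4 (1.406 km)

Q1→T2; Q2→T2; Q3→T3; Q4→T4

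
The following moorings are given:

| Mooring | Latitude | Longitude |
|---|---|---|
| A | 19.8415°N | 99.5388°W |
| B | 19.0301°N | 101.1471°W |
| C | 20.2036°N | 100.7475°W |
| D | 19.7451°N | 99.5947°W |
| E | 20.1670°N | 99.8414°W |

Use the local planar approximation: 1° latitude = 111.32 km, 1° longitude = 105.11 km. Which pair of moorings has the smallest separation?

Pairwise distances:
A–B: 191.6663 km
A–C: 133.2877 km
A–D: 12.2345 km
A–E: 48.2140 km
B–C: 137.2203 km
B–D: 181.5503 km
B–E: 186.6889 km
C–D: 131.4818 km
C–E: 95.3273 km
D–E: 53.6488 km
Closest pair: A–D at 12.2345 km.

A and D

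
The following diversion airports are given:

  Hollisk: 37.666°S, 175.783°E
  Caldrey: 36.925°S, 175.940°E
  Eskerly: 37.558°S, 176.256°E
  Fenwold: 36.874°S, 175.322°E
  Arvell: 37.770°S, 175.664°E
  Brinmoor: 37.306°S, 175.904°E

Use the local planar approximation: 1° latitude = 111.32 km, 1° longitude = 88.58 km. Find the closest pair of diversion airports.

Pairwise distances:
Hollisk–Caldrey: 83.652 km
Hollisk–Eskerly: 43.589 km
Hollisk–Fenwold: 97.163 km
Hollisk–Arvell: 15.657 km
Hollisk–Brinmoor: 41.484 km
Caldrey–Eskerly: 75.822 km
Caldrey–Fenwold: 55.036 km
Caldrey–Arvell: 97.191 km
Caldrey–Brinmoor: 42.533 km
Eskerly–Fenwold: 112.439 km
Eskerly–Arvell: 57.505 km
Eskerly–Brinmoor: 41.942 km
Fenwold–Arvell: 104.242 km
Fenwold–Brinmoor: 70.501 km
Arvell–Brinmoor: 55.856 km
Closest pair: Hollisk–Arvell at 15.657 km.

Hollisk and Arvell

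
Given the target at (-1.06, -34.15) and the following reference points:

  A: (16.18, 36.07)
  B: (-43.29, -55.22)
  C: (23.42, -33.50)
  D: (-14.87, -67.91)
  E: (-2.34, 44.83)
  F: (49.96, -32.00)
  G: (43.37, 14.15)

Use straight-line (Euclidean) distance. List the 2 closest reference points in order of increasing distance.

C, D

Distances from (-1.06, -34.15):
A: √((17.24)² + (70.22)²) = √(297.2176 + 4930.8484) = 72.31
B: √((-42.23)² + (-21.07)²) = √(1783.3729 + 443.9449) = 47.19
C: √((24.48)² + (0.65)²) = √(599.2704 + 0.4225) = 24.49
D: √((-13.81)² + (-33.76)²) = √(190.7161 + 1139.7376) = 36.48
E: √((-1.28)² + (78.98)²) = √(1.6384 + 6237.8404) = 78.99
F: √((51.02)² + (2.15)²) = √(2603.0404 + 4.6225) = 51.07
G: √((44.43)² + (48.30)²) = √(1974.0249 + 2332.8900) = 65.63
Sorted: C (24.49) < D (36.48) < B (47.19) < F (51.07) < …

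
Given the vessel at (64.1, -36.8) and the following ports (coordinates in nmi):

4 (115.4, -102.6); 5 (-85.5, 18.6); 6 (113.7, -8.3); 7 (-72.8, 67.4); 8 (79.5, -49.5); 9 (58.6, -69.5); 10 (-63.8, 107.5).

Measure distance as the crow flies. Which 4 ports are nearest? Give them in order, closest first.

8, 9, 6, 4

Distances from (64.1, -36.8):
4: 83.4 nmi
5: 159.5 nmi
6: 57.2 nmi
7: 172.0 nmi
8: 20.0 nmi
9: 33.2 nmi
10: 192.8 nmi
Sorted: 8 (20.0 nmi) < 9 (33.2 nmi) < 6 (57.2 nmi) < 4 (83.4 nmi) < 5 (159.5 nmi) < 7 (172.0 nmi) < …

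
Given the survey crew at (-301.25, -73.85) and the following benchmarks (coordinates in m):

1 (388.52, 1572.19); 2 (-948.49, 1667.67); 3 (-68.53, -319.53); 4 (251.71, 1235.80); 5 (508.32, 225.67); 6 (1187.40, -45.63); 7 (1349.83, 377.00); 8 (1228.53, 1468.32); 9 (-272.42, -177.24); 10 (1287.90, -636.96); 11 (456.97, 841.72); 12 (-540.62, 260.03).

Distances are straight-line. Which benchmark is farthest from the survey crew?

Distances from (-301.25, -73.85):
1: 1784.72 m
2: 1857.91 m
3: 338.40 m
4: 1421.60 m
5: 863.20 m
6: 1488.92 m
7: 1711.53 m
8: 2172.21 m
9: 107.33 m
10: 1685.97 m
11: 1188.77 m
12: 410.82 m
Maximum: 8 at 2172.21 m.

8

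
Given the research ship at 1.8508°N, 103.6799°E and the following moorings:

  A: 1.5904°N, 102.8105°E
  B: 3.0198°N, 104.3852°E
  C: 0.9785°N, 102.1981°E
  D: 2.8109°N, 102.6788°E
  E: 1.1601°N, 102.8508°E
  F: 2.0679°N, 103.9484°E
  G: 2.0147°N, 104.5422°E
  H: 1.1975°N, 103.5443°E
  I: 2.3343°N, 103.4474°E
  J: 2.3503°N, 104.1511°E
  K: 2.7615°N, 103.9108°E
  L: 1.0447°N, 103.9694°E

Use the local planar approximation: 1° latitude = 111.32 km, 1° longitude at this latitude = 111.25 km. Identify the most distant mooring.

C

Distances from 1.8508°N, 103.6799°E:
A: 100.9712 km
B: 151.9583 km
C: 191.3240 km
D: 154.3593 km
E: 120.0817 km
F: 38.4230 km
G: 97.6505 km
H: 74.2735 km
I: 59.7157 km
J: 76.4186 km
K: 104.5829 km
L: 95.3397 km
Maximum: C at 191.3240 km.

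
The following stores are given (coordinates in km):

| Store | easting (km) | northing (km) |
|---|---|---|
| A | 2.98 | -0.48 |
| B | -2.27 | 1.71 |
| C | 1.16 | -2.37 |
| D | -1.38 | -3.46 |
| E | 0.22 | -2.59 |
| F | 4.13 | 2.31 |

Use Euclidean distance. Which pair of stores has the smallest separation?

Pairwise distances:
C–E: 0.97 km
D–E: 1.82 km
A–C: 2.62 km
C–D: 2.76 km
A–F: 3.02 km
A–E: 3.47 km
B–E: 4.97 km
B–D: 5.25 km
A–D: 5.28 km
B–C: 5.33 km
C–F: 5.54 km
A–B: 5.69 km
E–F: 6.27 km
B–F: 6.43 km
D–F: 7.98 km
Closest pair: C–E at 0.97 km.

C and E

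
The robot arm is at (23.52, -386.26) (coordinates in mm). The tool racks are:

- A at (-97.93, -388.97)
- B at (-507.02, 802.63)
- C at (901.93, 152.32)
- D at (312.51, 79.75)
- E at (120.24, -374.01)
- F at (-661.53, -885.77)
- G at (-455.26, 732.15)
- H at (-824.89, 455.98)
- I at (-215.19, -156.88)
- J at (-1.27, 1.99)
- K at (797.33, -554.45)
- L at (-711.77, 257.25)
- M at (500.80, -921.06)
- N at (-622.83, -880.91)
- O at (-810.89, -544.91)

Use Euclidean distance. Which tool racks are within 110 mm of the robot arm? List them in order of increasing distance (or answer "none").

Distances from (23.52, -386.26):
A: 121.48 mm
B: 1301.90 mm
C: 1030.37 mm
D: 548.34 mm
E: 97.49 mm
F: 847.82 mm
G: 1216.58 mm
H: 1195.48 mm
I: 331.06 mm
J: 389.04 mm
K: 791.88 mm
L: 977.12 mm
M: 716.80 mm
N: 813.91 mm
O: 849.36 mm
Threshold 110 mm: E (97.49 mm) is within range.

E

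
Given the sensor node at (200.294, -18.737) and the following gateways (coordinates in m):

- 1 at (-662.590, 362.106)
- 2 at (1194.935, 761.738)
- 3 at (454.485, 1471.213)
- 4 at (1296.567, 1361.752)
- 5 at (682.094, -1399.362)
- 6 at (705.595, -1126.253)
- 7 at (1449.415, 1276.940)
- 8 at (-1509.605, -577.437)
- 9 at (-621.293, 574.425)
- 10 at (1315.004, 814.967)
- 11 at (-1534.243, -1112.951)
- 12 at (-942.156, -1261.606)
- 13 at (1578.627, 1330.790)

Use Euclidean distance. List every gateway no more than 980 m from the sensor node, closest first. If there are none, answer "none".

Distances from (200.294, -18.737):
1: 943.191 m
2: 1264.299 m
3: 1511.477 m
4: 1762.829 m
5: 1462.278 m
6: 1217.342 m
7: 1799.745 m
8: 1798.861 m
9: 1013.334 m
10: 1391.992 m
11: 2050.835 m
12: 1688.169 m
13: 1928.996 m
Threshold 980 m: 1 (943.191 m) is within range.

1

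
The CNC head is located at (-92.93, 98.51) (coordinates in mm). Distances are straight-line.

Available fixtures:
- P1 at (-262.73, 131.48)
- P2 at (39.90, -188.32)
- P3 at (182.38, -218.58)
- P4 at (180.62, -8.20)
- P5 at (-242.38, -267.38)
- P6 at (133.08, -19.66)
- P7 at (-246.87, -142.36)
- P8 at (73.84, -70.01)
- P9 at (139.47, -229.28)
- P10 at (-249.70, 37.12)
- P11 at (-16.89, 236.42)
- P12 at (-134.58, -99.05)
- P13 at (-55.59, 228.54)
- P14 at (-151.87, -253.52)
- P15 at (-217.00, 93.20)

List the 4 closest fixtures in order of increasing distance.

P15, P13, P11, P10

Distances from (-92.93, 98.51):
P1: √((-169.80)² + (32.97)²) = √(28832.0400 + 1087.0209) = 172.97 mm
P2: √((132.83)² + (-286.83)²) = √(17643.8089 + 82271.4489) = 316.09 mm
P3: √((275.31)² + (-317.09)²) = √(75795.5961 + 100546.0681) = 419.93 mm
P4: √((273.55)² + (-106.71)²) = √(74829.6025 + 11387.0241) = 293.63 mm
P5: √((-149.45)² + (-365.89)²) = √(22335.3025 + 133875.4921) = 395.24 mm
P6: √((226.01)² + (-118.17)²) = √(51080.5201 + 13964.1489) = 255.04 mm
P7: √((-153.94)² + (-240.87)²) = √(23697.5236 + 58018.3569) = 285.86 mm
P8: √((166.77)² + (-168.52)²) = √(27812.2329 + 28398.9904) = 237.09 mm
P9: √((232.40)² + (-327.79)²) = √(54009.7600 + 107446.2841) = 401.82 mm
P10: √((-156.77)² + (-61.39)²) = √(24576.8329 + 3768.7321) = 168.36 mm
P11: √((76.04)² + (137.91)²) = √(5782.0816 + 19019.1681) = 157.48 mm
P12: √((-41.65)² + (-197.56)²) = √(1734.7225 + 39029.9536) = 201.90 mm
P13: √((37.34)² + (130.03)²) = √(1394.2756 + 16907.8009) = 135.29 mm
P14: √((-58.94)² + (-352.03)²) = √(3473.9236 + 123925.1209) = 356.93 mm
P15: √((-124.07)² + (-5.31)²) = √(15393.3649 + 28.1961) = 124.18 mm
Sorted: P15 (124.18 mm) < P13 (135.29 mm) < P11 (157.48 mm) < P10 (168.36 mm) < P1 (172.97 mm) < P12 (201.90 mm) < …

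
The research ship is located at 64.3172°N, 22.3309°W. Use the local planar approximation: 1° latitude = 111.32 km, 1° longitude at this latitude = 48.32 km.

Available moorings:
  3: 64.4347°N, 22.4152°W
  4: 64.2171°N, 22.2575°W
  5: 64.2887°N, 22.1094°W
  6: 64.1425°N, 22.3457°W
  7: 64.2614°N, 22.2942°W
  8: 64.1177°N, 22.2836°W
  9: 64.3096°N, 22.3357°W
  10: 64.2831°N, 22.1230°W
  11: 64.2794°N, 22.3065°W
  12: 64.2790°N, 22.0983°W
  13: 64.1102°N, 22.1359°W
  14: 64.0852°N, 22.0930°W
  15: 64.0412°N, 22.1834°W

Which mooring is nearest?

9

Distances from 64.3172°N, 22.3309°W:
3: 13.6997 km
4: 11.6939 km
5: 11.1632 km
6: 19.4607 km
7: 6.4598 km
8: 22.3256 km
9: 0.8772 km
10: 10.7390 km
11: 4.3699 km
12: 12.0168 km
13: 24.8952 km
14: 28.2690 km
15: 31.5401 km
Minimum: 9 at 0.8772 km.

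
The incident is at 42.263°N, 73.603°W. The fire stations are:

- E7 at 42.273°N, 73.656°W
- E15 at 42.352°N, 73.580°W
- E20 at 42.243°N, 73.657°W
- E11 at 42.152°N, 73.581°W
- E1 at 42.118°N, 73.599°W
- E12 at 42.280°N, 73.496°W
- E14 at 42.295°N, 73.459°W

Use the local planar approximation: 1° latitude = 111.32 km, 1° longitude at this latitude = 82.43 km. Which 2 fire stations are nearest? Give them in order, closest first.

E7, E20

Distances from 42.263°N, 73.603°W:
E7: √((0.010·111.32)² + (-0.053·82.43)²) = √(1.23921 + 19.08633) = 4.508 km
E15: √((0.089·111.32)² + (0.023·82.43)²) = √(98.15816 + 3.59440) = 10.087 km
E20: √((-0.020·111.32)² + (-0.054·82.43)²) = √(4.95686 + 19.81336) = 4.977 km
E11: √((-0.111·111.32)² + (0.022·82.43)²) = √(152.68359 + 3.28864) = 12.489 km
E1: √((-0.145·111.32)² + (0.004·82.43)²) = √(260.54479 + 0.10872) = 16.145 km
E12: √((0.017·111.32)² + (0.107·82.43)²) = √(3.58133 + 77.79258) = 9.021 km
E14: √((0.032·111.32)² + (0.144·82.43)²) = √(12.68955 + 140.89500) = 12.393 km
Sorted: E7 (4.508 km) < E20 (4.977 km) < E12 (9.021 km) < E15 (10.087 km) < …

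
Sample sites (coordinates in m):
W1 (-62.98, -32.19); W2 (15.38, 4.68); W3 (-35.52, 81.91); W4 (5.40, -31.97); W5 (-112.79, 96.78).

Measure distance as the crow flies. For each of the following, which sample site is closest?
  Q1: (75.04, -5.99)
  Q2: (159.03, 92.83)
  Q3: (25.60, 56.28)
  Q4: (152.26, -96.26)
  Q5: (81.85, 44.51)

Q1 at (75.04, -5.99):
  W1: √((-138.02)² + (-26.20)²) = √(19049.5204 + 686.4400) = 140.48 m
  W2: √((-59.66)² + (10.67)²) = √(3559.3156 + 113.8489) = 60.61 m
  W3: √((-110.56)² + (87.90)²) = √(12223.5136 + 7726.4100) = 141.24 m
  W4: √((-69.64)² + (-25.98)²) = √(4849.7296 + 674.9604) = 74.33 m
  W5: √((-187.83)² + (102.77)²) = √(35280.1089 + 10561.6729) = 214.11 m
  → nearest: W2 (60.61 m)
Q2 at (159.03, 92.83):
  W1: √((-222.01)² + (-125.02)²) = √(49288.4401 + 15630.0004) = 254.79 m
  W2: √((-143.65)² + (-88.15)²) = √(20635.3225 + 7770.4225) = 168.54 m
  W3: √((-194.55)² + (-10.92)²) = √(37849.7025 + 119.2464) = 194.86 m
  W4: √((-153.63)² + (-124.80)²) = √(23602.1769 + 15575.0400) = 197.93 m
  W5: √((-271.82)² + (3.95)²) = √(73886.1124 + 15.6025) = 271.85 m
  → nearest: W2 (168.54 m)
Q3 at (25.60, 56.28):
  W1: √((-88.58)² + (-88.47)²) = √(7846.4164 + 7826.9409) = 125.19 m
  W2: √((-10.22)² + (-51.60)²) = √(104.4484 + 2662.5600) = 52.60 m
  W3: √((-61.12)² + (25.63)²) = √(3735.6544 + 656.8969) = 66.28 m
  W4: √((-20.20)² + (-88.25)²) = √(408.0400 + 7788.0625) = 90.53 m
  W5: √((-138.39)² + (40.50)²) = √(19151.7921 + 1640.2500) = 144.19 m
  → nearest: W2 (52.60 m)
Q4 at (152.26, -96.26):
  W1: √((-215.24)² + (64.07)²) = √(46328.2576 + 4104.9649) = 224.57 m
  W2: √((-136.88)² + (100.94)²) = √(18736.1344 + 10188.8836) = 170.07 m
  W3: √((-187.78)² + (178.17)²) = √(35261.3284 + 31744.5489) = 258.85 m
  W4: √((-146.86)² + (64.29)²) = √(21567.8596 + 4133.2041) = 160.32 m
  W5: √((-265.05)² + (193.04)²) = √(70251.5025 + 37264.4416) = 327.90 m
  → nearest: W4 (160.32 m)
Q5 at (81.85, 44.51):
  W1: √((-144.83)² + (-76.70)²) = √(20975.7289 + 5882.8900) = 163.89 m
  W2: √((-66.47)² + (-39.83)²) = √(4418.2609 + 1586.4289) = 77.49 m
  W3: √((-117.37)² + (37.40)²) = √(13775.7169 + 1398.7600) = 123.18 m
  W4: √((-76.45)² + (-76.48)²) = √(5844.6025 + 5849.1904) = 108.14 m
  W5: √((-194.64)² + (52.27)²) = √(37884.7296 + 2732.1529) = 201.54 m
  → nearest: W2 (77.49 m)

Q1→W2; Q2→W2; Q3→W2; Q4→W4; Q5→W2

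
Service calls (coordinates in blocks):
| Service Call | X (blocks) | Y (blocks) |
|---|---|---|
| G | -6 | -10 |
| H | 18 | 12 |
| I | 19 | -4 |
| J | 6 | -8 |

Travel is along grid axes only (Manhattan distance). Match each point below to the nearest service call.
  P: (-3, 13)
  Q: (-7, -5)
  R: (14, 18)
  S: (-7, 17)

P at (-3, 13):
  G: 26 blocks
  H: 22 blocks
  I: 39 blocks
  J: 30 blocks
  → nearest: H (22 blocks)
Q at (-7, -5):
  G: 6 blocks
  H: 42 blocks
  I: 27 blocks
  J: 16 blocks
  → nearest: G (6 blocks)
R at (14, 18):
  G: 48 blocks
  H: 10 blocks
  I: 27 blocks
  J: 34 blocks
  → nearest: H (10 blocks)
S at (-7, 17):
  G: 28 blocks
  H: 30 blocks
  I: 47 blocks
  J: 38 blocks
  → nearest: G (28 blocks)

P→H; Q→G; R→H; S→G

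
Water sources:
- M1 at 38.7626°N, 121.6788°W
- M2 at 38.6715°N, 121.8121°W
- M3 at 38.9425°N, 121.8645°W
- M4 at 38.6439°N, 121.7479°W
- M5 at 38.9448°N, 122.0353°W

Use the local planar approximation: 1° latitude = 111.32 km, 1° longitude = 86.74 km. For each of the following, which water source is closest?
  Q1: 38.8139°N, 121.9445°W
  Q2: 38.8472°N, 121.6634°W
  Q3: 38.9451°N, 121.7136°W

Q1→M3; Q2→M1; Q3→M3

Q1 at 38.8139°N, 121.9445°W:
  M1: √((-0.0513·111.32)² + (0.2657·86.74)²) = √(32.612277 + 531.155820) = 23.7438 km
  M2: √((-0.1424·111.32)² + (0.1324·86.74)²) = √(251.284889 + 131.890892) = 19.5749 km
  M3: √((0.1286·111.32)² + (0.0800·86.74)²) = √(204.940755 + 48.152497) = 15.9089 km
  M4: √((-0.1700·111.32)² + (0.1966·86.74)²) = √(358.132915 + 290.807674) = 25.4743 km
  M5: √((0.1309·111.32)² + (-0.0908·86.74)²) = √(212.337006 + 62.031250) = 16.5641 km
  → nearest: M3 (15.9089 km)
Q2 at 38.8472°N, 121.6634°W:
  M1: √((-0.0846·111.32)² + (-0.0154·86.74)²) = √(88.692546 + 1.784351) = 9.5119 km
  M2: √((-0.1757·111.32)² + (-0.1487·86.74)²) = √(382.551508 + 166.364544) = 23.4290 km
  M3: √((0.0953·111.32)² + (-0.2011·86.74)²) = √(112.546553 + 304.272692) = 20.4162 km
  M4: √((-0.2033·111.32)² + (-0.0845·86.74)²) = √(512.178274 + 53.722010) = 23.7887 km
  M5: √((0.0976·111.32)² + (-0.3719·86.74)²) = √(118.044574 + 1040.617661) = 34.0391 km
  → nearest: M1 (9.5119 km)
Q3 at 38.9451°N, 121.7136°W:
  M1: √((-0.1825·111.32)² + (0.0348·86.74)²) = √(412.735793 + 9.111656) = 20.5389 km
  M2: √((-0.2736·111.32)² + (-0.0985·86.74)²) = √(927.638108 + 72.998056) = 31.6328 km
  M3: √((-0.0026·111.32)² + (-0.1509·86.74)²) = √(0.083771 + 171.323649) = 13.0923 km
  M4: √((-0.3012·111.32)² + (-0.0343·86.74)²) = √(1124.233003 + 8.851708) = 33.6613 km
  M5: √((-0.0003·111.32)² + (-0.3217·86.74)²) = √(0.001115 + 778.647615) = 27.9043 km
  → nearest: M3 (13.0923 km)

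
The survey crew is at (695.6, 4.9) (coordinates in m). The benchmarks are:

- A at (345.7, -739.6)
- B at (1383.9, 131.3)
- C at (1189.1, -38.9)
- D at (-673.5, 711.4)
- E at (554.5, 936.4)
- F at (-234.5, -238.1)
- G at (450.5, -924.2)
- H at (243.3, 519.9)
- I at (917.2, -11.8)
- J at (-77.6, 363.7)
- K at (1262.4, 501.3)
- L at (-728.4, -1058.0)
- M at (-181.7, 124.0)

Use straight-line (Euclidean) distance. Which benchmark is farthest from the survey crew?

L

Distances from (695.6, 4.9):
A: √((-349.9)² + (-744.5)²) = √(122430.010 + 554280.250) = 822.6 m
B: √((688.3)² + (126.4)²) = √(473756.890 + 15976.960) = 699.8 m
C: √((493.5)² + (-43.8)²) = √(243542.250 + 1918.440) = 495.4 m
D: √((-1369.1)² + (706.5)²) = √(1874434.810 + 499142.250) = 1540.6 m
E: √((-141.1)² + (931.5)²) = √(19909.210 + 867692.250) = 942.1 m
F: √((-930.1)² + (-243.0)²) = √(865086.010 + 59049.000) = 961.3 m
G: √((-245.1)² + (-929.1)²) = √(60074.010 + 863226.810) = 960.9 m
H: √((-452.3)² + (515.0)²) = √(204575.290 + 265225.000) = 685.4 m
I: √((221.6)² + (-16.7)²) = √(49106.560 + 278.890) = 222.2 m
J: √((-773.2)² + (358.8)²) = √(597838.240 + 128737.440) = 852.4 m
K: √((566.8)² + (496.4)²) = √(321262.240 + 246412.960) = 753.4 m
L: √((-1424.0)² + (-1062.9)²) = √(2027776.000 + 1129756.410) = 1776.9 m
M: √((-877.3)² + (119.1)²) = √(769655.290 + 14184.810) = 885.3 m
Maximum: L at 1776.9 m.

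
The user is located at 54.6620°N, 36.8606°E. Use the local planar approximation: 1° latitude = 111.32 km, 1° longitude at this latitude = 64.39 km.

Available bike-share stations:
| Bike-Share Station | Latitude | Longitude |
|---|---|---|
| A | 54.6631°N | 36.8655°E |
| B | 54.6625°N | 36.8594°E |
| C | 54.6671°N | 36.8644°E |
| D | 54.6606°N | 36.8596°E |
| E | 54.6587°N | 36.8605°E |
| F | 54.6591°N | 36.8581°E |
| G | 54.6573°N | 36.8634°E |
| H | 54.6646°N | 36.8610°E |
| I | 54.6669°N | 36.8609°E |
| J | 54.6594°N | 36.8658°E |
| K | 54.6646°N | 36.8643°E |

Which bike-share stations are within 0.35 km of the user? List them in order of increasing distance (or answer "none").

B, D, H, A

Distances from 54.6620°N, 36.8606°E:
A: √((0.0011·111.32)² + (0.0049·64.39)²) = √(0.014994 + 0.099547) = 0.3384 km
B: √((0.0005·111.32)² + (-0.0012·64.39)²) = √(0.003098 + 0.005970) = 0.0952 km
C: √((0.0051·111.32)² + (0.0038·64.39)²) = √(0.322320 + 0.059869) = 0.6182 km
D: √((-0.0014·111.32)² + (-0.0010·64.39)²) = √(0.024289 + 0.004146) = 0.1686 km
E: √((-0.0033·111.32)² + (-0.0001·64.39)²) = √(0.134950 + 0.000041) = 0.3674 km
F: √((-0.0029·111.32)² + (-0.0025·64.39)²) = √(0.104218 + 0.025913) = 0.3607 km
G: √((-0.0047·111.32)² + (0.0028·64.39)²) = √(0.273742 + 0.032505) = 0.5534 km
H: √((0.0026·111.32)² + (0.0004·64.39)²) = √(0.083771 + 0.000663) = 0.2906 km
I: √((0.0049·111.32)² + (0.0003·64.39)²) = √(0.297535 + 0.000373) = 0.5458 km
J: √((-0.0026·111.32)² + (0.0052·64.39)²) = √(0.083771 + 0.112110) = 0.4426 km
K: √((0.0026·111.32)² + (0.0037·64.39)²) = √(0.083771 + 0.056760) = 0.3749 km
Threshold 0.35 km: B (0.0952 km), D (0.1686 km), H (0.2906 km), A (0.3384 km) are within range.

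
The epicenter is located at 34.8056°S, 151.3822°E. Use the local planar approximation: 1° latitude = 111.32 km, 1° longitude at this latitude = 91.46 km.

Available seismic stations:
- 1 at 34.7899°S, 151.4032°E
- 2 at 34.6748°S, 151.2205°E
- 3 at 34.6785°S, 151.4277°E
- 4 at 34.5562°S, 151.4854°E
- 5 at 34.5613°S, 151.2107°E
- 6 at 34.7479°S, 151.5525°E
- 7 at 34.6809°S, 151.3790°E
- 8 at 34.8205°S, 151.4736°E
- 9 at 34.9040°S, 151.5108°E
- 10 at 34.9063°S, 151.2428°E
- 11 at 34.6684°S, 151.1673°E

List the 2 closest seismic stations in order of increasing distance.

1, 8

Distances from 34.8056°S, 151.3822°E:
1: 2.5968 km
2: 20.7540 km
3: 14.7481 km
4: 29.3238 km
5: 31.3947 km
6: 16.8481 km
7: 13.8847 km
8: 8.5224 km
9: 16.0725 km
10: 16.9768 km
11: 24.8913 km
Sorted: 1 (2.5968 km) < 8 (8.5224 km) < 7 (13.8847 km) < 3 (14.7481 km) < …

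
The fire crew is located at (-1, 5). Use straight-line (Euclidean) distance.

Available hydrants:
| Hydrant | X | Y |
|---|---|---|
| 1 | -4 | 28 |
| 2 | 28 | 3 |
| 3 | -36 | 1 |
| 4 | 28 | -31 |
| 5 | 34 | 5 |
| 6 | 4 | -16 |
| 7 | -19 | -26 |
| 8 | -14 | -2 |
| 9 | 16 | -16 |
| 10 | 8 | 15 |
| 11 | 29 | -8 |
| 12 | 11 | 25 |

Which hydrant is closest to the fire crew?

Distances from (-1, 5):
1: 23.2
2: 29.1
3: 35.2
4: 46.2
5: 35.0
6: 21.6
7: 35.8
8: 14.8
9: 27.0
10: 13.5
11: 32.7
12: 23.3
Minimum: 10 at 13.5.

10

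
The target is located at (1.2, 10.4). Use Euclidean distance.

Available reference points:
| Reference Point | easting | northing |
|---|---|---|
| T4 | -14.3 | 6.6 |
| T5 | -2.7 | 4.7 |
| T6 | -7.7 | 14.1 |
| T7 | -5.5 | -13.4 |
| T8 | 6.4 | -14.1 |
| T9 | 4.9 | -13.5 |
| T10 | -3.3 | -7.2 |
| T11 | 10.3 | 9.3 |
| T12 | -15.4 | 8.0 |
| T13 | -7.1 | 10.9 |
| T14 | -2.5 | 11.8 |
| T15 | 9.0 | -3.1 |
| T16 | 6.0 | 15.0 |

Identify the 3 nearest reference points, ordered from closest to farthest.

Distances from (1.2, 10.4):
T4: √((-15.5)² + (-3.8)²) = √(240.250 + 14.440) = 16.0
T5: √((-3.9)² + (-5.7)²) = √(15.210 + 32.490) = 6.9
T6: √((-8.9)² + (3.7)²) = √(79.210 + 13.690) = 9.6
T7: √((-6.7)² + (-23.8)²) = √(44.890 + 566.440) = 24.7
T8: √((5.2)² + (-24.5)²) = √(27.040 + 600.250) = 25.0
T9: √((3.7)² + (-23.9)²) = √(13.690 + 571.210) = 24.2
T10: √((-4.5)² + (-17.6)²) = √(20.250 + 309.760) = 18.2
T11: √((9.1)² + (-1.1)²) = √(82.810 + 1.210) = 9.2
T12: √((-16.6)² + (-2.4)²) = √(275.560 + 5.760) = 16.8
T13: √((-8.3)² + (0.5)²) = √(68.890 + 0.250) = 8.3
T14: √((-3.7)² + (1.4)²) = √(13.690 + 1.960) = 4.0
T15: √((7.8)² + (-13.5)²) = √(60.840 + 182.250) = 15.6
T16: √((4.8)² + (4.6)²) = √(23.040 + 21.160) = 6.6
Sorted: T14 (4.0) < T16 (6.6) < T5 (6.9) < T13 (8.3) < T11 (9.2) < …

T14, T16, T5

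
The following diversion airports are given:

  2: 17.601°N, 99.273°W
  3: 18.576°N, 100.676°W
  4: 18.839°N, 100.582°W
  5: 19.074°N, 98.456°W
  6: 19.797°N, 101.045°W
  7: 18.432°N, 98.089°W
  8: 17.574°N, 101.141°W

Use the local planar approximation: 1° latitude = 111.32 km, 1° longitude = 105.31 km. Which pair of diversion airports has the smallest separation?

3 and 4

Pairwise distances:
3–4: √((0.263·111.32)² + (0.094·105.31)²) = √(857.15210 + 97.99297) = 30.905 km
5–7: √((-0.642·111.32)² + (0.367·105.31)²) = √(5107.59498 + 1493.72742) = 81.249 km
4–6: √((0.958·111.32)² + (-0.463·105.31)²) = √(11373.06218 + 2377.39425) = 117.262 km
3–8: √((-1.002·111.32)² + (-0.465·105.31)²) = √(12441.76054 + 2397.97765) = 121.818 km
3–6: √((1.221·111.32)² + (-0.369·105.31)²) = √(18474.71397 + 1510.05219) = 141.367 km
4–8: √((-1.265·111.32)² + (-0.559·105.31)²) = √(19830.21607 + 3465.47557) = 152.629 km
2–7: √((0.831·111.32)² + (1.184·105.31)²) = √(8557.53025 + 15546.85794) = 155.256 km
2–3: √((0.975·111.32)² + (-1.403·105.31)²) = √(11780.28037 + 21830.04182) = 183.331 km
2–5: √((1.473·111.32)² + (0.817·105.31)²) = √(26887.59074 + 7402.58390) = 185.176 km
2–4: √((1.238·111.32)² + (-1.309·105.31)²) = √(18992.74270 + 19002.84030) = 194.925 km
2–8: √((-0.027·111.32)² + (-1.868·105.31)²) = √(9.03387 + 38698.39644) = 196.742 km
4–5: √((0.235·111.32)² + (2.126·105.31)²) = √(684.35606 + 50126.31119) = 225.412 km
3–5: √((0.498·111.32)² + (2.220·105.31)²) = √(3073.30088 + 54656.92246) = 240.271 km
6–8: √((-2.223·111.32)² + (-0.096·105.31)²) = √(61238.60947 + 102.20725) = 247.671 km
4–7: √((-0.407·111.32)² + (2.493·105.31)²) = √(2052.74600 + 68926.11218) = 266.419 km
3–7: √((-0.144·111.32)² + (2.587·105.31)²) = √(256.96346 + 74221.90262) = 272.908 km
5–6: √((0.723·111.32)² + (-2.589·105.31)²) = √(6477.73220 + 74336.70833) = 284.279 km
2–6: √((2.196·111.32)² + (-1.772·105.31)²) = √(59760.06578 + 34823.03831) = 307.544 km
5–8: √((-1.500·111.32)² + (-2.685·105.31)²) = √(27882.32040 + 79951.71898) = 328.381 km
7–8: √((-0.858·111.32)² + (-3.052·105.31)²) = √(9122.64912 + 103301.89397) = 335.298 km
6–7: √((-1.365·111.32)² + (2.956·105.31)²) = √(23089.34952 + 96905.42375) = 346.403 km
Closest pair: 3–4 at 30.905 km.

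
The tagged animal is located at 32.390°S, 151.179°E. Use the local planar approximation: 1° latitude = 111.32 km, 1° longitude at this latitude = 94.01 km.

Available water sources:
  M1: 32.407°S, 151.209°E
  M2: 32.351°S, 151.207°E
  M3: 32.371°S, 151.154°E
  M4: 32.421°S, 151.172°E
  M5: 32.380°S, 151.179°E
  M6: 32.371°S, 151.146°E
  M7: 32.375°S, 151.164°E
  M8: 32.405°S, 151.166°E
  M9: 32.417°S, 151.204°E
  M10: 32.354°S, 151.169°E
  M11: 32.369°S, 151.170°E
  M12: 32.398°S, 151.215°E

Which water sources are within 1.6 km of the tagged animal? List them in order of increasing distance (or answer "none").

Distances from 32.390°S, 151.179°E:
M1: 3.396 km
M2: 5.077 km
M3: 3.162 km
M4: 3.513 km
M5: 1.113 km
M6: 3.755 km
M7: 2.186 km
M8: 2.069 km
M9: 3.815 km
M10: 4.116 km
M11: 2.486 km
M12: 3.500 km
Threshold 1.6 km: M5 (1.113 km) is within range.

M5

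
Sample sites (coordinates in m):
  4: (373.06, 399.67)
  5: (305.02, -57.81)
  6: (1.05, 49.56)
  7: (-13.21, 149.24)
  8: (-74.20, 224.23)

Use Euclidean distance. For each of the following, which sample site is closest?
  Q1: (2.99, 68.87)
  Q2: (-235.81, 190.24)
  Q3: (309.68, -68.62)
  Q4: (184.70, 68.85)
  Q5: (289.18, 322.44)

Q1→6; Q2→8; Q3→5; Q4→5; Q5→4

Q1 at (2.99, 68.87):
  4: 496.37 m
  5: 327.52 m
  6: 19.41 m
  7: 81.99 m
  8: 173.48 m
  → nearest: 6 (19.41 m)
Q2 at (-235.81, 190.24):
  4: 643.88 m
  5: 595.00 m
  6: 275.49 m
  7: 226.34 m
  8: 165.15 m
  → nearest: 8 (165.15 m)
Q3 at (309.68, -68.62):
  4: 472.56 m
  5: 11.77 m
  6: 330.48 m
  7: 389.51 m
  8: 482.83 m
  → nearest: 5 (11.77 m)
Q4 at (184.70, 68.85):
  4: 380.69 m
  5: 174.70 m
  6: 184.66 m
  7: 213.61 m
  8: 301.95 m
  → nearest: 5 (174.70 m)
Q5 at (289.18, 322.44):
  4: 114.02 m
  5: 380.58 m
  6: 396.84 m
  7: 348.48 m
  8: 376.42 m
  → nearest: 4 (114.02 m)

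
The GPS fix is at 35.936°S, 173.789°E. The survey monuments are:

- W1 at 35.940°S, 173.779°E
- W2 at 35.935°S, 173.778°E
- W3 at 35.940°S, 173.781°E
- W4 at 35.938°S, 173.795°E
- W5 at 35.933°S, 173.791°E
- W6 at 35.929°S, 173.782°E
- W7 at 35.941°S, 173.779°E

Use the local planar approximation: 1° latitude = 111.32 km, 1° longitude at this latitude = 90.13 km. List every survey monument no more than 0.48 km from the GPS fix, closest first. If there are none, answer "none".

Distances from 35.936°S, 173.789°E:
W1: √((-0.004·111.32)² + (-0.010·90.13)²) = √(0.19827 + 0.81234) = 1.005 km
W2: √((0.001·111.32)² + (-0.011·90.13)²) = √(0.01239 + 0.98293) = 0.998 km
W3: √((-0.004·111.32)² + (-0.008·90.13)²) = √(0.19827 + 0.51990) = 0.847 km
W4: √((-0.002·111.32)² + (0.006·90.13)²) = √(0.04957 + 0.29244) = 0.585 km
W5: √((0.003·111.32)² + (0.002·90.13)²) = √(0.11153 + 0.03249) = 0.380 km
W6: √((0.007·111.32)² + (-0.007·90.13)²) = √(0.60721 + 0.39805) = 1.003 km
W7: √((-0.005·111.32)² + (-0.010·90.13)²) = √(0.30980 + 0.81234) = 1.059 km
Threshold 0.48 km: W5 (0.380 km) is within range.

W5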